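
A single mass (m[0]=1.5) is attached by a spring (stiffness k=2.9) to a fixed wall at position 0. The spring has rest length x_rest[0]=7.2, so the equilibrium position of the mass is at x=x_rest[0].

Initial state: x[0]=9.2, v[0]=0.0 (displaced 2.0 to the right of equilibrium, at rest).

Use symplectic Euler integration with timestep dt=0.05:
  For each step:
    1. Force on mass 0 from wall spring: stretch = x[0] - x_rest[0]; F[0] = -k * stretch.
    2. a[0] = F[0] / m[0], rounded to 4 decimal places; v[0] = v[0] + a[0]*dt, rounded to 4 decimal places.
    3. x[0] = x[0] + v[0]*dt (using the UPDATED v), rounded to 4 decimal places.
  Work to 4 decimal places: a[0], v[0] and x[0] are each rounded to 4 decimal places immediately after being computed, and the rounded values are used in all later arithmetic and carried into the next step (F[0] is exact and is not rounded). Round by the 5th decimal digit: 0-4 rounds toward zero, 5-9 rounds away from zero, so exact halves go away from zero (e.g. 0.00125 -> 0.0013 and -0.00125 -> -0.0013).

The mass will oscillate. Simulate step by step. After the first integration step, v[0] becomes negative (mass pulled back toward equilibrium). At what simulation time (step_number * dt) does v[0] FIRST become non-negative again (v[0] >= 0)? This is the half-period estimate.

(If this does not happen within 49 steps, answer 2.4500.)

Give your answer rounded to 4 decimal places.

Answer: 2.3000

Derivation:
Step 0: x=[9.2000] v=[0.0000]
Step 1: x=[9.1903] v=[-0.1933]
Step 2: x=[9.1710] v=[-0.3857]
Step 3: x=[9.1422] v=[-0.5762]
Step 4: x=[9.1040] v=[-0.7639]
Step 5: x=[9.0566] v=[-0.9480]
Step 6: x=[9.0002] v=[-1.1275]
Step 7: x=[8.9351] v=[-1.3015]
Step 8: x=[8.8616] v=[-1.4692]
Step 9: x=[8.7801] v=[-1.6298]
Step 10: x=[8.6910] v=[-1.7825]
Step 11: x=[8.5947] v=[-1.9266]
Step 12: x=[8.4916] v=[-2.0614]
Step 13: x=[8.3823] v=[-2.1863]
Step 14: x=[8.2673] v=[-2.3006]
Step 15: x=[8.1471] v=[-2.4038]
Step 16: x=[8.0223] v=[-2.4954]
Step 17: x=[7.8936] v=[-2.5749]
Step 18: x=[7.7615] v=[-2.6420]
Step 19: x=[7.6267] v=[-2.6963]
Step 20: x=[7.4898] v=[-2.7376]
Step 21: x=[7.3515] v=[-2.7656]
Step 22: x=[7.2125] v=[-2.7802]
Step 23: x=[7.0734] v=[-2.7814]
Step 24: x=[6.9349] v=[-2.7692]
Step 25: x=[6.7977] v=[-2.7436]
Step 26: x=[6.6625] v=[-2.7047]
Step 27: x=[6.5299] v=[-2.6527]
Step 28: x=[6.4005] v=[-2.5879]
Step 29: x=[6.2750] v=[-2.5106]
Step 30: x=[6.1539] v=[-2.4212]
Step 31: x=[6.0379] v=[-2.3201]
Step 32: x=[5.9275] v=[-2.2078]
Step 33: x=[5.8233] v=[-2.0848]
Step 34: x=[5.7257] v=[-1.9517]
Step 35: x=[5.6352] v=[-1.8092]
Step 36: x=[5.5523] v=[-1.6579]
Step 37: x=[5.4774] v=[-1.4986]
Step 38: x=[5.4108] v=[-1.3321]
Step 39: x=[5.3528] v=[-1.1591]
Step 40: x=[5.3038] v=[-0.9805]
Step 41: x=[5.2639] v=[-0.7972]
Step 42: x=[5.2334] v=[-0.6100]
Step 43: x=[5.2124] v=[-0.4199]
Step 44: x=[5.2010] v=[-0.2278]
Step 45: x=[5.1993] v=[-0.0346]
Step 46: x=[5.2072] v=[0.1588]
First v>=0 after going negative at step 46, time=2.3000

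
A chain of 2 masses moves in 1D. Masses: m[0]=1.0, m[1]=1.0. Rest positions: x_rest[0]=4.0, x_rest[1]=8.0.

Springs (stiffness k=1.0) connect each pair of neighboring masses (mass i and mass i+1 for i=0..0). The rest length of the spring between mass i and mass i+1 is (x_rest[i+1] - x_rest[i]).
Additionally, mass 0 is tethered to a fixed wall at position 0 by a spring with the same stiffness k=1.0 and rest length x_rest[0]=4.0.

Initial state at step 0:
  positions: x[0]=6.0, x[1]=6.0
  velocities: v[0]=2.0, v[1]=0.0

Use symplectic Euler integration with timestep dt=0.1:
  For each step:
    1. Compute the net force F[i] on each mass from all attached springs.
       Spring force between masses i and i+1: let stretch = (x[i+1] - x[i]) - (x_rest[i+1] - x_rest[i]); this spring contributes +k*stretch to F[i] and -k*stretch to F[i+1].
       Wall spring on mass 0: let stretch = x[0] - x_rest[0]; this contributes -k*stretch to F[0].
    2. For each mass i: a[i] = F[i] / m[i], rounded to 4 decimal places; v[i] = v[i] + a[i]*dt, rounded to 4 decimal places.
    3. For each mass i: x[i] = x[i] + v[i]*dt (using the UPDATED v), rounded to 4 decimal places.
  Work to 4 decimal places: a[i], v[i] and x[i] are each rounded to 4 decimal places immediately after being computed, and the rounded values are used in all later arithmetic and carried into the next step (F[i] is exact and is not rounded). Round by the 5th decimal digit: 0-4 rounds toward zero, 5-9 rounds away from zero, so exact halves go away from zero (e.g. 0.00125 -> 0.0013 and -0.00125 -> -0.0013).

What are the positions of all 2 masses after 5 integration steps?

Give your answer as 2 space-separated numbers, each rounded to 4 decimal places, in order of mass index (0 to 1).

Step 0: x=[6.0000 6.0000] v=[2.0000 0.0000]
Step 1: x=[6.1400 6.0400] v=[1.4000 0.4000]
Step 2: x=[6.2176 6.1210] v=[0.7760 0.8100]
Step 3: x=[6.2321 6.2430] v=[0.1446 1.2197]
Step 4: x=[6.1844 6.4049] v=[-0.4775 1.6186]
Step 5: x=[6.0770 6.6046] v=[-1.0739 1.9966]

Answer: 6.0770 6.6046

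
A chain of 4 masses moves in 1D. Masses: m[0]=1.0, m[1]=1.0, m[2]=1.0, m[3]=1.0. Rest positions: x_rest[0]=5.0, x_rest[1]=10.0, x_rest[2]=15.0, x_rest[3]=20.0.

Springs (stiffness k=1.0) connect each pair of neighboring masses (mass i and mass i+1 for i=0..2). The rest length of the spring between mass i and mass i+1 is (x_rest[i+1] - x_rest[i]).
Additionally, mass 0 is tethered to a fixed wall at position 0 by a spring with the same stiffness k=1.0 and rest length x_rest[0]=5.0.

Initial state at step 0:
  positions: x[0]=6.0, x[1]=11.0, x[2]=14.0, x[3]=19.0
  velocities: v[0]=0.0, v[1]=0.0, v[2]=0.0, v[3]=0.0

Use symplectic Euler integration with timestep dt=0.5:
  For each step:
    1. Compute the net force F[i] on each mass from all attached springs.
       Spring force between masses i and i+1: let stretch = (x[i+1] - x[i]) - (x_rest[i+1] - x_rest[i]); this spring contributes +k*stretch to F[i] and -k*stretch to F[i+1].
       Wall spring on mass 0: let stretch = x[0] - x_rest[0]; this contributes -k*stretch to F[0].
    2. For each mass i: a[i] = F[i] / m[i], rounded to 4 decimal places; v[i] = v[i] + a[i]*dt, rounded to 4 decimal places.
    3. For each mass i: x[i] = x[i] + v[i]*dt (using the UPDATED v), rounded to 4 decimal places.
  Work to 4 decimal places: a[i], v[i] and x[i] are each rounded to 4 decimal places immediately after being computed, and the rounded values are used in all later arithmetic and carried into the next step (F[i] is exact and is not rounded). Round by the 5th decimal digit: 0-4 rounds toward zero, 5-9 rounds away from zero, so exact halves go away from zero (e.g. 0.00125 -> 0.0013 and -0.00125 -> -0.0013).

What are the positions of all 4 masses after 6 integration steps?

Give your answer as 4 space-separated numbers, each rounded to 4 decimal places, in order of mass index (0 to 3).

Answer: 3.8008 9.2450 14.3411 21.1125

Derivation:
Step 0: x=[6.0000 11.0000 14.0000 19.0000] v=[0.0000 0.0000 0.0000 0.0000]
Step 1: x=[5.7500 10.5000 14.5000 19.0000] v=[-0.5000 -1.0000 1.0000 0.0000]
Step 2: x=[5.2500 9.8125 15.1250 19.1250] v=[-1.0000 -1.3750 1.2500 0.2500]
Step 3: x=[4.5781 9.3125 15.4219 19.5000] v=[-1.3438 -1.0000 0.5938 0.7500]
Step 4: x=[3.9453 9.1563 15.2110 20.1055] v=[-1.2657 -0.3125 -0.4219 1.2110]
Step 5: x=[3.6289 9.2110 14.7100 20.7374] v=[-0.6329 0.1094 -1.0020 1.2638]
Step 6: x=[3.8008 9.2450 14.3411 21.1125] v=[0.3437 0.0679 -0.7378 0.7501]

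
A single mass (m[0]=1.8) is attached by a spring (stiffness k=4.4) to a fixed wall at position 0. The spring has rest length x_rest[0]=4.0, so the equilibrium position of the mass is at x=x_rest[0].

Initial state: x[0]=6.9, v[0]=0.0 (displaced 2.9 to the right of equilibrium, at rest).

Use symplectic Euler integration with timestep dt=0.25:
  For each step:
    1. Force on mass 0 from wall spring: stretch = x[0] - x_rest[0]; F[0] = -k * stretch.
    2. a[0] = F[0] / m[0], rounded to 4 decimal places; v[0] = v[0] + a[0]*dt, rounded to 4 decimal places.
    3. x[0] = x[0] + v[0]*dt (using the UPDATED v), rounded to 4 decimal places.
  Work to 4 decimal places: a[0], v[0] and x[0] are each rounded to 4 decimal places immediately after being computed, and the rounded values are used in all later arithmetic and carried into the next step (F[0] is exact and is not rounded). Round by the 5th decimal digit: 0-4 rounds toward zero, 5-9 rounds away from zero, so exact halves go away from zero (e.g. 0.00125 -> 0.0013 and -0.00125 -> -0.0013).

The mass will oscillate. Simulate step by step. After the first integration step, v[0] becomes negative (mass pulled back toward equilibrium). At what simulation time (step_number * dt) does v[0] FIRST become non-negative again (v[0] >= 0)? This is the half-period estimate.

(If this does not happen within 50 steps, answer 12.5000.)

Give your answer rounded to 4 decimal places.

Step 0: x=[6.9000] v=[0.0000]
Step 1: x=[6.4570] v=[-1.7722]
Step 2: x=[5.6386] v=[-3.2737]
Step 3: x=[4.5698] v=[-4.2751]
Step 4: x=[3.4140] v=[-4.6233]
Step 5: x=[2.3477] v=[-4.2652]
Step 6: x=[1.5338] v=[-3.2555]
Step 7: x=[1.0967] v=[-1.7484]
Step 8: x=[1.1032] v=[0.0259]
First v>=0 after going negative at step 8, time=2.0000

Answer: 2.0000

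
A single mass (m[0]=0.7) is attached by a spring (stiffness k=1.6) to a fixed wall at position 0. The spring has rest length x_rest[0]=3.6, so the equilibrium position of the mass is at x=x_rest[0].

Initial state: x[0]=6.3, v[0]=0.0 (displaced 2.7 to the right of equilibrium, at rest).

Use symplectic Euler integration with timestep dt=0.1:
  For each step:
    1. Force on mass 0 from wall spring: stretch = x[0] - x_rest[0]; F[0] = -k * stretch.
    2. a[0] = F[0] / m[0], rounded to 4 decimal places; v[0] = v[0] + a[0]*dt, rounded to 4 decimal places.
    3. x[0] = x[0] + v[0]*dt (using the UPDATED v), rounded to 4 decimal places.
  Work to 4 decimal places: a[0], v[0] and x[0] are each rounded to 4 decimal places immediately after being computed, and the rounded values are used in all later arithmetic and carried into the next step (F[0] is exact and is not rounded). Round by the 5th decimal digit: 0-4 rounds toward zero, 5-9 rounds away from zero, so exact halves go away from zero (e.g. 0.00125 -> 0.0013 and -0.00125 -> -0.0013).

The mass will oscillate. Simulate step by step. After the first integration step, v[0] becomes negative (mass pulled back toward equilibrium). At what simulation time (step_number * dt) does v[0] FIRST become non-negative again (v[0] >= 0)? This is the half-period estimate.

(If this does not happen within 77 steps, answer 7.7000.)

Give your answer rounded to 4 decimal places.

Answer: 2.1000

Derivation:
Step 0: x=[6.3000] v=[0.0000]
Step 1: x=[6.2383] v=[-0.6171]
Step 2: x=[6.1163] v=[-1.2201]
Step 3: x=[5.9368] v=[-1.7953]
Step 4: x=[5.7039] v=[-2.3294]
Step 5: x=[5.4229] v=[-2.8103]
Step 6: x=[5.1002] v=[-3.2270]
Step 7: x=[4.7432] v=[-3.5699]
Step 8: x=[4.3601] v=[-3.8312]
Step 9: x=[3.9596] v=[-4.0049]
Step 10: x=[3.5509] v=[-4.0871]
Step 11: x=[3.1433] v=[-4.0759]
Step 12: x=[2.7462] v=[-3.9715]
Step 13: x=[2.3686] v=[-3.7764]
Step 14: x=[2.0191] v=[-3.4949]
Step 15: x=[1.7057] v=[-3.1336]
Step 16: x=[1.4356] v=[-2.7006]
Step 17: x=[1.2150] v=[-2.2059]
Step 18: x=[1.0489] v=[-1.6608]
Step 19: x=[0.9411] v=[-1.0777]
Step 20: x=[0.8941] v=[-0.4700]
Step 21: x=[0.9090] v=[0.1485]
First v>=0 after going negative at step 21, time=2.1000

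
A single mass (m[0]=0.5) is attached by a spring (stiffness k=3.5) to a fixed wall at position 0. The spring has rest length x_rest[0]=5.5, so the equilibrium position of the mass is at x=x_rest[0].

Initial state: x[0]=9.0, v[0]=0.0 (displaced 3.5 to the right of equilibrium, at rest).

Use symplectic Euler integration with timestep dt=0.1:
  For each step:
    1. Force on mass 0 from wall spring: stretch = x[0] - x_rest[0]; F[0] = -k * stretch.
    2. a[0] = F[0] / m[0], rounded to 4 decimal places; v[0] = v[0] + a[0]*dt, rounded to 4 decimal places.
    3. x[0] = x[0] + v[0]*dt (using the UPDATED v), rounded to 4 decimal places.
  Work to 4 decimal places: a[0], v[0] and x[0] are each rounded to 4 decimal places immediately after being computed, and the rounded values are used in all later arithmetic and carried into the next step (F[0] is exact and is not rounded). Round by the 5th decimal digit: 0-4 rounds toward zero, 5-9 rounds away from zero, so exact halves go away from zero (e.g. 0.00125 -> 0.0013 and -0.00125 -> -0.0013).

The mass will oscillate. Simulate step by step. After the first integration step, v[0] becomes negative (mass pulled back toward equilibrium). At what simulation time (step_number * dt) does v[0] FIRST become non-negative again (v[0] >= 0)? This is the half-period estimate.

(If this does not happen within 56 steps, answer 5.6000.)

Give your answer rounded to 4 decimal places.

Answer: 1.2000

Derivation:
Step 0: x=[9.0000] v=[0.0000]
Step 1: x=[8.7550] v=[-2.4500]
Step 2: x=[8.2822] v=[-4.7285]
Step 3: x=[7.6146] v=[-6.6760]
Step 4: x=[6.7990] v=[-8.1562]
Step 5: x=[5.8925] v=[-9.0655]
Step 6: x=[4.9585] v=[-9.3403]
Step 7: x=[4.0624] v=[-8.9613]
Step 8: x=[3.2669] v=[-7.9550]
Step 9: x=[2.6277] v=[-6.3918]
Step 10: x=[2.1896] v=[-4.3812]
Step 11: x=[1.9832] v=[-2.0639]
Step 12: x=[2.0230] v=[0.3979]
First v>=0 after going negative at step 12, time=1.2000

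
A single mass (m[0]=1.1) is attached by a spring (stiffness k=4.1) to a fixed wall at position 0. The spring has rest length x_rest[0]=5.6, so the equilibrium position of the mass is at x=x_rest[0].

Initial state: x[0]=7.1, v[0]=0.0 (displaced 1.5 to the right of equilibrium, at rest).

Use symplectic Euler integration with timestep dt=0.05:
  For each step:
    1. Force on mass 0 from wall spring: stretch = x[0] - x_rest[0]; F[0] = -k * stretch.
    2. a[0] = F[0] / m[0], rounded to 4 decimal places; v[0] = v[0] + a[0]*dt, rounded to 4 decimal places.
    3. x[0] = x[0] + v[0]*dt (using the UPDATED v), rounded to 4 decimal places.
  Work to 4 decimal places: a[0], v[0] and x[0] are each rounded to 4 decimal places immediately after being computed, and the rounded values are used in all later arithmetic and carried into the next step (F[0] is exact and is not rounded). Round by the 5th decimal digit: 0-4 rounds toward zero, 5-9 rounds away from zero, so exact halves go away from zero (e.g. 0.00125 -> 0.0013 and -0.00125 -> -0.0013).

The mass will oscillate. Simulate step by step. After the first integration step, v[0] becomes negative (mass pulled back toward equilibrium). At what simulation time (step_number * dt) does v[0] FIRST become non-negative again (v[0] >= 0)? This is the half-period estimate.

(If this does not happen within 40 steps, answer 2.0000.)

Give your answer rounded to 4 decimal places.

Answer: 1.6500

Derivation:
Step 0: x=[7.1000] v=[0.0000]
Step 1: x=[7.0860] v=[-0.2795]
Step 2: x=[7.0582] v=[-0.5564]
Step 3: x=[7.0168] v=[-0.8282]
Step 4: x=[6.9622] v=[-1.0922]
Step 5: x=[6.8949] v=[-1.3461]
Step 6: x=[6.8155] v=[-1.5874]
Step 7: x=[6.7248] v=[-1.8139]
Step 8: x=[6.6236] v=[-2.0235]
Step 9: x=[6.5129] v=[-2.2143]
Step 10: x=[6.3937] v=[-2.3844]
Step 11: x=[6.2671] v=[-2.5323]
Step 12: x=[6.1343] v=[-2.6566]
Step 13: x=[5.9965] v=[-2.7562]
Step 14: x=[5.8550] v=[-2.8301]
Step 15: x=[5.7111] v=[-2.8776]
Step 16: x=[5.5662] v=[-2.8983]
Step 17: x=[5.4216] v=[-2.8920]
Step 18: x=[5.2787] v=[-2.8588]
Step 19: x=[5.1388] v=[-2.7989]
Step 20: x=[5.0032] v=[-2.7130]
Step 21: x=[4.8731] v=[-2.6018]
Step 22: x=[4.7498] v=[-2.4663]
Step 23: x=[4.6344] v=[-2.3079]
Step 24: x=[4.5280] v=[-2.1279]
Step 25: x=[4.4316] v=[-1.9281]
Step 26: x=[4.3461] v=[-1.7104]
Step 27: x=[4.2723] v=[-1.4767]
Step 28: x=[4.2108] v=[-1.2293]
Step 29: x=[4.1623] v=[-0.9704]
Step 30: x=[4.1272] v=[-0.7025]
Step 31: x=[4.1058] v=[-0.4280]
Step 32: x=[4.0983] v=[-0.1495]
Step 33: x=[4.1048] v=[0.1304]
First v>=0 after going negative at step 33, time=1.6500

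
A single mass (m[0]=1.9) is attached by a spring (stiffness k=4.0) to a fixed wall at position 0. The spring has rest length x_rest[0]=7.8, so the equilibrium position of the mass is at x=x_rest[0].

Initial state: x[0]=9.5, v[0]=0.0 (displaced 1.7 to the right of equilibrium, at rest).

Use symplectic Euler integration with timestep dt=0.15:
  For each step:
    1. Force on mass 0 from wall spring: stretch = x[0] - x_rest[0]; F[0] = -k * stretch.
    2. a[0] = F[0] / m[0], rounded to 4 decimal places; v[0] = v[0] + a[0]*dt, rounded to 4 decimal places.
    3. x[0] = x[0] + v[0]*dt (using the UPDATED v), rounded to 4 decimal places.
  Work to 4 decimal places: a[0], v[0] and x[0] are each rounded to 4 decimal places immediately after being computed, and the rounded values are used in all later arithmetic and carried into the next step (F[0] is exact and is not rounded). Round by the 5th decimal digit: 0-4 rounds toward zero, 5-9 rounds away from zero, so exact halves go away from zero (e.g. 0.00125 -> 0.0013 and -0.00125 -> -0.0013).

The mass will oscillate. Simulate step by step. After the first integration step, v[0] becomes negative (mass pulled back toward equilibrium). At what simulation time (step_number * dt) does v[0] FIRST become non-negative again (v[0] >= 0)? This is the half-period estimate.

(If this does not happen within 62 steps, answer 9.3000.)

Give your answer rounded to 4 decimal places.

Answer: 2.2500

Derivation:
Step 0: x=[9.5000] v=[0.0000]
Step 1: x=[9.4195] v=[-0.5368]
Step 2: x=[9.2623] v=[-1.0482]
Step 3: x=[9.0358] v=[-1.5100]
Step 4: x=[8.7508] v=[-1.9003]
Step 5: x=[8.4207] v=[-2.2006]
Step 6: x=[8.0612] v=[-2.3966]
Step 7: x=[7.6893] v=[-2.4791]
Step 8: x=[7.3227] v=[-2.4441]
Step 9: x=[6.9787] v=[-2.2934]
Step 10: x=[6.6736] v=[-2.0340]
Step 11: x=[6.4219] v=[-1.6783]
Step 12: x=[6.2354] v=[-1.2431]
Step 13: x=[6.1231] v=[-0.7490]
Step 14: x=[6.0902] v=[-0.2195]
Step 15: x=[6.1383] v=[0.3204]
First v>=0 after going negative at step 15, time=2.2500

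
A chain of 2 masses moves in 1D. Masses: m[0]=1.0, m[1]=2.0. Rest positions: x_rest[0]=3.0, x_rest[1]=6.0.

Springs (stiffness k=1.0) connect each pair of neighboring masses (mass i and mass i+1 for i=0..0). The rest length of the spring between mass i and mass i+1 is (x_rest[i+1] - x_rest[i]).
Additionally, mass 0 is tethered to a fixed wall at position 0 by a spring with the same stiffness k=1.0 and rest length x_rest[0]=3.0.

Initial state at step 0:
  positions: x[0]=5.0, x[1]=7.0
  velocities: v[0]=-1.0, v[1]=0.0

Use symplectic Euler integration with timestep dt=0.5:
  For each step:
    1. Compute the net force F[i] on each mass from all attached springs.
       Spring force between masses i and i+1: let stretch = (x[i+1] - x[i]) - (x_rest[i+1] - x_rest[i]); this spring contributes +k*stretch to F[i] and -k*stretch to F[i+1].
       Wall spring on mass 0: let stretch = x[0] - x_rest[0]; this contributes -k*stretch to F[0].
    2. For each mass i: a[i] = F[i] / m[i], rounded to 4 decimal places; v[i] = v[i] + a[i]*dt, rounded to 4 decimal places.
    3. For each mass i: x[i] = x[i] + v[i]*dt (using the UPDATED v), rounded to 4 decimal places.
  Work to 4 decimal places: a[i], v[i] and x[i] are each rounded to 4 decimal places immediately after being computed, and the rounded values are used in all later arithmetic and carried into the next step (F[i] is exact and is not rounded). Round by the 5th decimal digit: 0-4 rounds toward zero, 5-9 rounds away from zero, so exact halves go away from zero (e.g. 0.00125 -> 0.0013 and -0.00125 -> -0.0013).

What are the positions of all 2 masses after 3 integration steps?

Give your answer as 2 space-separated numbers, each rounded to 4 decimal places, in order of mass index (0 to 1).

Step 0: x=[5.0000 7.0000] v=[-1.0000 0.0000]
Step 1: x=[3.7500 7.1250] v=[-2.5000 0.2500]
Step 2: x=[2.4063 7.2032] v=[-2.6875 0.1563]
Step 3: x=[1.6602 7.0567] v=[-1.4922 -0.2930]

Answer: 1.6602 7.0567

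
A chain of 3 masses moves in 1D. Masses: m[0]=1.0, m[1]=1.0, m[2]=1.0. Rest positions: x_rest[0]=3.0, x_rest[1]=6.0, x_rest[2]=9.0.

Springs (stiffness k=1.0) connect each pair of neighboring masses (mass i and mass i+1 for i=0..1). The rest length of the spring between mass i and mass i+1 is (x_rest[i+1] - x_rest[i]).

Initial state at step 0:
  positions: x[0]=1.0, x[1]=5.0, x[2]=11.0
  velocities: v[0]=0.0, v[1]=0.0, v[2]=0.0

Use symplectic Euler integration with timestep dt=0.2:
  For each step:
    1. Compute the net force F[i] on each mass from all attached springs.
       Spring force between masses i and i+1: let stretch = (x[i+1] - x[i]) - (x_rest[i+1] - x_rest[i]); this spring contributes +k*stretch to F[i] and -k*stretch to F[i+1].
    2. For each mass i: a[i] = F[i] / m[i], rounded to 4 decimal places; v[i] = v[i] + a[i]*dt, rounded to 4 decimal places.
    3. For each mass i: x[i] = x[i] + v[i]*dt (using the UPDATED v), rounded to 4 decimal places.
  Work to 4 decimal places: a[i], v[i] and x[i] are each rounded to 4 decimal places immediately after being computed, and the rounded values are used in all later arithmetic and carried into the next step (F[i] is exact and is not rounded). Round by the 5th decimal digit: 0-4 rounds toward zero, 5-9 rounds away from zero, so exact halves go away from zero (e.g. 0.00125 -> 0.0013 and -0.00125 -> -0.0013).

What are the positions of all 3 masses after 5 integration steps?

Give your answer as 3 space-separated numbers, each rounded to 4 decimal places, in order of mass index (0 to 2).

Answer: 1.6441 5.8951 9.4610

Derivation:
Step 0: x=[1.0000 5.0000 11.0000] v=[0.0000 0.0000 0.0000]
Step 1: x=[1.0400 5.0800 10.8800] v=[0.2000 0.4000 -0.6000]
Step 2: x=[1.1216 5.2304 10.6480] v=[0.4080 0.7520 -1.1600]
Step 3: x=[1.2476 5.4332 10.3193] v=[0.6298 1.0138 -1.6435]
Step 4: x=[1.4210 5.6640 9.9152] v=[0.8669 1.1539 -2.0207]
Step 5: x=[1.6441 5.8951 9.4610] v=[1.1155 1.1555 -2.2709]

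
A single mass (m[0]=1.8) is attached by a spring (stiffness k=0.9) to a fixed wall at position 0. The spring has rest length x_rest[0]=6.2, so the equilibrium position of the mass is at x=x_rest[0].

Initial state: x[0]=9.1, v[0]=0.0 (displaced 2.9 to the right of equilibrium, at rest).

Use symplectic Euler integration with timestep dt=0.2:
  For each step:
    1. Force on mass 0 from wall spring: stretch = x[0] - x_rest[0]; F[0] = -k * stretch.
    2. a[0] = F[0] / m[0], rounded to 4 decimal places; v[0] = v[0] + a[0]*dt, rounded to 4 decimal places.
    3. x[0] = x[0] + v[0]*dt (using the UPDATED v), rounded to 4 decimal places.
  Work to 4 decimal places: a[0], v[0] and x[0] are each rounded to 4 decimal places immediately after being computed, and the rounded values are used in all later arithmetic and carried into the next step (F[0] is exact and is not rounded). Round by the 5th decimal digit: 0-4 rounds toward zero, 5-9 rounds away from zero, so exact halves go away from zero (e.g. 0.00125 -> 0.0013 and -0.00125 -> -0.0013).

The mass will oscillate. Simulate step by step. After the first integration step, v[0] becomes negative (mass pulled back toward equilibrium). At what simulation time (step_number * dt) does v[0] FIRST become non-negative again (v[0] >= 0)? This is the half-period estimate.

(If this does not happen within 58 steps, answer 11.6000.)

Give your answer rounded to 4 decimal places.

Answer: 4.6000

Derivation:
Step 0: x=[9.1000] v=[0.0000]
Step 1: x=[9.0420] v=[-0.2900]
Step 2: x=[8.9272] v=[-0.5742]
Step 3: x=[8.7578] v=[-0.8469]
Step 4: x=[8.5373] v=[-1.1027]
Step 5: x=[8.2700] v=[-1.3364]
Step 6: x=[7.9613] v=[-1.5434]
Step 7: x=[7.6174] v=[-1.7195]
Step 8: x=[7.2452] v=[-1.8612]
Step 9: x=[6.8521] v=[-1.9657]
Step 10: x=[6.4459] v=[-2.0309]
Step 11: x=[6.0348] v=[-2.0555]
Step 12: x=[5.6270] v=[-2.0390]
Step 13: x=[5.2307] v=[-1.9817]
Step 14: x=[4.8537] v=[-1.8848]
Step 15: x=[4.5037] v=[-1.7502]
Step 16: x=[4.1876] v=[-1.5806]
Step 17: x=[3.9117] v=[-1.3794]
Step 18: x=[3.6816] v=[-1.1506]
Step 19: x=[3.5018] v=[-0.8988]
Step 20: x=[3.3760] v=[-0.6290]
Step 21: x=[3.3067] v=[-0.3466]
Step 22: x=[3.2952] v=[-0.0573]
Step 23: x=[3.3418] v=[0.2332]
First v>=0 after going negative at step 23, time=4.6000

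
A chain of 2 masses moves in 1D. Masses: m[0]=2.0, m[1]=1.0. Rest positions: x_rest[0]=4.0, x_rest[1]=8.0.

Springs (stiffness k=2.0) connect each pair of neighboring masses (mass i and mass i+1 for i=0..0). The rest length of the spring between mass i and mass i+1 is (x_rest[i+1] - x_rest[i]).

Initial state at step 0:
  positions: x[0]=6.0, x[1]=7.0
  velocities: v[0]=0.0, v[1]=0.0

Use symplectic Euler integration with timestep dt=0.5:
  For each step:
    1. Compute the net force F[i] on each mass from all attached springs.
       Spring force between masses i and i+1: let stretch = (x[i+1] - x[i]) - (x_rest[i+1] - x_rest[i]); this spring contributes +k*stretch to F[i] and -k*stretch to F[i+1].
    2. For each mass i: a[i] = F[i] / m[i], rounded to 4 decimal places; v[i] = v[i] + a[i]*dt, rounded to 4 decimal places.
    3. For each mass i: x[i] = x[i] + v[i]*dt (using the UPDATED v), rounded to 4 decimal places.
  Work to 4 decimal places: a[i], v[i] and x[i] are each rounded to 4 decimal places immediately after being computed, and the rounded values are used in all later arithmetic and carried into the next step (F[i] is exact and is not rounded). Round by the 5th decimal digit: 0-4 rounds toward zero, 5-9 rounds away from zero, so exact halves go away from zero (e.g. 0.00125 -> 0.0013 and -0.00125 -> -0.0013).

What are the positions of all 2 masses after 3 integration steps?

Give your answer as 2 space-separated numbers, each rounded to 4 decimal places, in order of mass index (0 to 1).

Step 0: x=[6.0000 7.0000] v=[0.0000 0.0000]
Step 1: x=[5.2500 8.5000] v=[-1.5000 3.0000]
Step 2: x=[4.3125 10.3750] v=[-1.8750 3.7500]
Step 3: x=[3.8906 11.2188] v=[-0.8438 1.6875]

Answer: 3.8906 11.2188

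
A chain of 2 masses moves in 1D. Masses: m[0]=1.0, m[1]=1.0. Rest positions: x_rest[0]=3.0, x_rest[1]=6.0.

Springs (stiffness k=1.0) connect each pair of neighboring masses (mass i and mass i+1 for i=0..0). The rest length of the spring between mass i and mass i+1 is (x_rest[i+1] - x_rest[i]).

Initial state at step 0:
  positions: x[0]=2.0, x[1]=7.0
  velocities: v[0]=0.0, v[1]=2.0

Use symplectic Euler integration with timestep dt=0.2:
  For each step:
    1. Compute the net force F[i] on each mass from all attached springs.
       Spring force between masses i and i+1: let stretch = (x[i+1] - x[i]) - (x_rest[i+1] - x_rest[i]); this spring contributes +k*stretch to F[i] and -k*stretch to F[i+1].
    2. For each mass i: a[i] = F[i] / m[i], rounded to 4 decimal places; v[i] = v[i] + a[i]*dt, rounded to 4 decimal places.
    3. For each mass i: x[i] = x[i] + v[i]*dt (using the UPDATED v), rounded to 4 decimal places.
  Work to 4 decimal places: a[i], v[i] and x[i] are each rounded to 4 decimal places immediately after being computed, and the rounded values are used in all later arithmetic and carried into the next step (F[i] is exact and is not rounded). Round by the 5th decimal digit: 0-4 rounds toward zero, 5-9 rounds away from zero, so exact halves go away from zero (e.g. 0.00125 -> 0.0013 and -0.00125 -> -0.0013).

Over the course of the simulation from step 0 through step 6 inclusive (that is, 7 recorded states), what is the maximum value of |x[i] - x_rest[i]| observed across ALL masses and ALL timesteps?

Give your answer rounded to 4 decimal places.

Answer: 1.7401

Derivation:
Step 0: x=[2.0000 7.0000] v=[0.0000 2.0000]
Step 1: x=[2.0800 7.3200] v=[0.4000 1.6000]
Step 2: x=[2.2496 7.5504] v=[0.8480 1.1520]
Step 3: x=[2.5112 7.6888] v=[1.3082 0.6918]
Step 4: x=[2.8599 7.7401] v=[1.7437 0.2563]
Step 5: x=[3.2838 7.7162] v=[2.1197 -0.1197]
Step 6: x=[3.7650 7.6350] v=[2.4062 -0.4062]
Max displacement = 1.7401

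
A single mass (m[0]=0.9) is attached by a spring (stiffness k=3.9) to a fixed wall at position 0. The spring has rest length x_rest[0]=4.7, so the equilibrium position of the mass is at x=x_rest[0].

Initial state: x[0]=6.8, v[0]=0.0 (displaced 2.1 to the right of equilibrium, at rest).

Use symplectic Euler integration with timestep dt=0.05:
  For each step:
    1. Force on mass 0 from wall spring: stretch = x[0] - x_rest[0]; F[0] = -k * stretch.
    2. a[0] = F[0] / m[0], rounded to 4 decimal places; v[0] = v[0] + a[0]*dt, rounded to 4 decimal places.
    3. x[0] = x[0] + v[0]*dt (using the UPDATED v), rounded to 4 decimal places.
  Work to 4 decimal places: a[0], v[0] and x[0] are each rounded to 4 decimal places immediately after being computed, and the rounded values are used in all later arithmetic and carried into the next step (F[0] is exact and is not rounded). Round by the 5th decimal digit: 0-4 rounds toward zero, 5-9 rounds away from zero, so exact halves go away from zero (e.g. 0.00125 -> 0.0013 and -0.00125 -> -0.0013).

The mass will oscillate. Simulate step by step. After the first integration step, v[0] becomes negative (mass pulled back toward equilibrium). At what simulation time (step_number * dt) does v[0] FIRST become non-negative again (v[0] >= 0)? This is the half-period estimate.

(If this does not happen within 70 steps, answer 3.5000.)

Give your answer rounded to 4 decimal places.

Answer: 1.5500

Derivation:
Step 0: x=[6.8000] v=[0.0000]
Step 1: x=[6.7773] v=[-0.4550]
Step 2: x=[6.7320] v=[-0.9051]
Step 3: x=[6.6647] v=[-1.3454]
Step 4: x=[6.5761] v=[-1.7711]
Step 5: x=[6.4672] v=[-2.1776]
Step 6: x=[6.3392] v=[-2.5605]
Step 7: x=[6.1934] v=[-2.9157]
Step 8: x=[6.0314] v=[-3.2393]
Step 9: x=[5.8550] v=[-3.5278]
Step 10: x=[5.6661] v=[-3.7781]
Step 11: x=[5.4667] v=[-3.9874]
Step 12: x=[5.2590] v=[-4.1535]
Step 13: x=[5.0453] v=[-4.2746]
Step 14: x=[4.8278] v=[-4.3494]
Step 15: x=[4.6089] v=[-4.3771]
Step 16: x=[4.3910] v=[-4.3574]
Step 17: x=[4.1765] v=[-4.2905]
Step 18: x=[3.9676] v=[-4.1771]
Step 19: x=[3.7667] v=[-4.0184]
Step 20: x=[3.5759] v=[-3.8162]
Step 21: x=[3.3973] v=[-3.5726]
Step 22: x=[3.2328] v=[-3.2904]
Step 23: x=[3.0842] v=[-2.9725]
Step 24: x=[2.9531] v=[-2.6224]
Step 25: x=[2.8409] v=[-2.2439]
Step 26: x=[2.7488] v=[-1.8411]
Step 27: x=[2.6779] v=[-1.4183]
Step 28: x=[2.6289] v=[-0.9802]
Step 29: x=[2.6023] v=[-0.5315]
Step 30: x=[2.5985] v=[-0.0770]
Step 31: x=[2.6174] v=[0.3783]
First v>=0 after going negative at step 31, time=1.5500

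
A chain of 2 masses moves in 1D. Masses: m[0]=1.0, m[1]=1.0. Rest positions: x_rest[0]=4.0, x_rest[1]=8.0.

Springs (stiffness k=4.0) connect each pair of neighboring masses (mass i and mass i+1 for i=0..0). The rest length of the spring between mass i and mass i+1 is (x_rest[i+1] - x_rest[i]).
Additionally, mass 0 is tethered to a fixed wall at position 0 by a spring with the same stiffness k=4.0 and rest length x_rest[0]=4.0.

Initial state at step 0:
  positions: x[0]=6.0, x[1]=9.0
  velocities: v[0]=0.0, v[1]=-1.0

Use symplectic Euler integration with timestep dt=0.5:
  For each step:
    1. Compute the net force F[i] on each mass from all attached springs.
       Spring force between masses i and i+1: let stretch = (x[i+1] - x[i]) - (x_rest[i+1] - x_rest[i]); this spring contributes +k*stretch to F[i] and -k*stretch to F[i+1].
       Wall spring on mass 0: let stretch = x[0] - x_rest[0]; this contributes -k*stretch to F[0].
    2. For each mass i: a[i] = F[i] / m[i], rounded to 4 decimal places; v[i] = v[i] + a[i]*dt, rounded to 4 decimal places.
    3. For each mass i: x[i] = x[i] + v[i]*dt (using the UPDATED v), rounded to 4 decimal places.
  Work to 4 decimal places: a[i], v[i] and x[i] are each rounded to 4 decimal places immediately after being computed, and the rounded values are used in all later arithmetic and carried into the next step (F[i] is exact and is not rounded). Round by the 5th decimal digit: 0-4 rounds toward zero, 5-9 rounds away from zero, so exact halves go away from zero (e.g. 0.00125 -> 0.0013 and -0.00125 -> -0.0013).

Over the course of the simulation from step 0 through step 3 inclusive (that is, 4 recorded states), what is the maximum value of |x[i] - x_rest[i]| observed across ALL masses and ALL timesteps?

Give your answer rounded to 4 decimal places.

Answer: 2.5000

Derivation:
Step 0: x=[6.0000 9.0000] v=[0.0000 -1.0000]
Step 1: x=[3.0000 9.5000] v=[-6.0000 1.0000]
Step 2: x=[3.5000 7.5000] v=[1.0000 -4.0000]
Step 3: x=[4.5000 5.5000] v=[2.0000 -4.0000]
Max displacement = 2.5000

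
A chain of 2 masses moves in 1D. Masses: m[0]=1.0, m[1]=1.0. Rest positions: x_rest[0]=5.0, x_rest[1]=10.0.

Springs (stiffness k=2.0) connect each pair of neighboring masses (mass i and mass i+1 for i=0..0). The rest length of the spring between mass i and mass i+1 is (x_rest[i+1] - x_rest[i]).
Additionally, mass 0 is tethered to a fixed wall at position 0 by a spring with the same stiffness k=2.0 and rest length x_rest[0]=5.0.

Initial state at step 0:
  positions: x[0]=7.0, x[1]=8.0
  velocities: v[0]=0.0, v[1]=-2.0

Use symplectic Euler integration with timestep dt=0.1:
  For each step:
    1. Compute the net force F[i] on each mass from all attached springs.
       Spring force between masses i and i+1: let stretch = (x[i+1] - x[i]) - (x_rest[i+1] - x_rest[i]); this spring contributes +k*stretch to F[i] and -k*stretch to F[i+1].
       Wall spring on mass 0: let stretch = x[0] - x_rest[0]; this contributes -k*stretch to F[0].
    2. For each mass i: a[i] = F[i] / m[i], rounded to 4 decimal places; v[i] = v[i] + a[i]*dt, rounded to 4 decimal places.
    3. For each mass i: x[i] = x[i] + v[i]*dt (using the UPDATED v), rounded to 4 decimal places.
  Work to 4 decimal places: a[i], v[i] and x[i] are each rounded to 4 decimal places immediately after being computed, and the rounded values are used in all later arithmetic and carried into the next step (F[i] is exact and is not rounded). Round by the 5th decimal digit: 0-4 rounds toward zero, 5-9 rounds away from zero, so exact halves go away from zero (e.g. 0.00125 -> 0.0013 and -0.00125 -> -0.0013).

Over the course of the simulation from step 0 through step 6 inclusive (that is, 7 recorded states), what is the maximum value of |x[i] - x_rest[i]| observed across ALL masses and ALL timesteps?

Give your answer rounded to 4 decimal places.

Answer: 2.1600

Derivation:
Step 0: x=[7.0000 8.0000] v=[0.0000 -2.0000]
Step 1: x=[6.8800 7.8800] v=[-1.2000 -1.2000]
Step 2: x=[6.6424 7.8400] v=[-2.3760 -0.4000]
Step 3: x=[6.2959 7.8761] v=[-3.4650 0.3605]
Step 4: x=[5.8551 7.9806] v=[-4.4081 1.0445]
Step 5: x=[5.3397 8.1425] v=[-5.1540 1.6194]
Step 6: x=[4.7736 8.3484] v=[-5.6614 2.0588]
Max displacement = 2.1600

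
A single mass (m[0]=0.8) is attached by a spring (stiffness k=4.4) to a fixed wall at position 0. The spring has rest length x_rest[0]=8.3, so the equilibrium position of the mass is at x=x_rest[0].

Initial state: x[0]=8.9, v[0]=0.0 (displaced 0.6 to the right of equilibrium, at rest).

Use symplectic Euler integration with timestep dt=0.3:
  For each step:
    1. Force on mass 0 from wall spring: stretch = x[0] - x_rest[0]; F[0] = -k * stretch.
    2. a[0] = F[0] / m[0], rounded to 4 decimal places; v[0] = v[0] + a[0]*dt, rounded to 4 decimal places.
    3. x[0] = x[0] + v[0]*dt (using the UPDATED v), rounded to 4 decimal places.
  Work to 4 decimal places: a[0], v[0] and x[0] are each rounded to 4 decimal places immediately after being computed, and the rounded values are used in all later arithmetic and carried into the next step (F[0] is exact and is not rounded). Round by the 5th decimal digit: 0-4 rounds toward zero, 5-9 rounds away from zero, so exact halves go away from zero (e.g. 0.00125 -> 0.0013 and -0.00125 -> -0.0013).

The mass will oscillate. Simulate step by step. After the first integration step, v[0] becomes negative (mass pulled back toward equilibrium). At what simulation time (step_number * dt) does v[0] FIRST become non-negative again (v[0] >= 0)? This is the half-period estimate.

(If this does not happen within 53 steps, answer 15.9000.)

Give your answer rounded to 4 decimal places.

Step 0: x=[8.9000] v=[0.0000]
Step 1: x=[8.6030] v=[-0.9900]
Step 2: x=[8.1560] v=[-1.4900]
Step 3: x=[7.7803] v=[-1.2524]
Step 4: x=[7.6618] v=[-0.3949]
Step 5: x=[7.8592] v=[0.6581]
First v>=0 after going negative at step 5, time=1.5000

Answer: 1.5000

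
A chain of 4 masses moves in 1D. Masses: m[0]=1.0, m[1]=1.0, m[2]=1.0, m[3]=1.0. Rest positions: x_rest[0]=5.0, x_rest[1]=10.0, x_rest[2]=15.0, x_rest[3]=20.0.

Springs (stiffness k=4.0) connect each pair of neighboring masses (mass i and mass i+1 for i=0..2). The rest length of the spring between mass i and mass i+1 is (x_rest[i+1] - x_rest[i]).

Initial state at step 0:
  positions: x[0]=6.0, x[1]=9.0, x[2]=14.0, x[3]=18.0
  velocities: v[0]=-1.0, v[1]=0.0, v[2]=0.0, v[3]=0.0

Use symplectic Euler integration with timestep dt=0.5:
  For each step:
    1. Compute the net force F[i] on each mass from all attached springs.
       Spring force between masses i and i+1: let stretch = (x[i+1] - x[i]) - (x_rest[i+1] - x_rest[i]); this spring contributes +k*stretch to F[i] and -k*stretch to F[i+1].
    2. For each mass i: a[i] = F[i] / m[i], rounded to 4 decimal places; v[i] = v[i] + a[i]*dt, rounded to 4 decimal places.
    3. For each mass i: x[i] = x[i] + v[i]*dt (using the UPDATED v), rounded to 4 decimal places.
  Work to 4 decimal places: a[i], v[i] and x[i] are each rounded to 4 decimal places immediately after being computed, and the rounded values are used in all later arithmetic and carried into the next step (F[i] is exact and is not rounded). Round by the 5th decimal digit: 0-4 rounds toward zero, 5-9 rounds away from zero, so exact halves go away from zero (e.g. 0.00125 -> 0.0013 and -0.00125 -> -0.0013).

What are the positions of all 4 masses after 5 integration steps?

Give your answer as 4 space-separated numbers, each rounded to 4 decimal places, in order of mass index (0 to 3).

Step 0: x=[6.0000 9.0000 14.0000 18.0000] v=[-1.0000 0.0000 0.0000 0.0000]
Step 1: x=[3.5000 11.0000 13.0000 19.0000] v=[-5.0000 4.0000 -2.0000 2.0000]
Step 2: x=[3.5000 7.5000 16.0000 19.0000] v=[0.0000 -7.0000 6.0000 0.0000]
Step 3: x=[2.5000 8.5000 13.5000 21.0000] v=[-2.0000 2.0000 -5.0000 4.0000]
Step 4: x=[2.5000 8.5000 13.5000 20.5000] v=[0.0000 0.0000 0.0000 -1.0000]
Step 5: x=[3.5000 7.5000 15.5000 18.0000] v=[2.0000 -2.0000 4.0000 -5.0000]

Answer: 3.5000 7.5000 15.5000 18.0000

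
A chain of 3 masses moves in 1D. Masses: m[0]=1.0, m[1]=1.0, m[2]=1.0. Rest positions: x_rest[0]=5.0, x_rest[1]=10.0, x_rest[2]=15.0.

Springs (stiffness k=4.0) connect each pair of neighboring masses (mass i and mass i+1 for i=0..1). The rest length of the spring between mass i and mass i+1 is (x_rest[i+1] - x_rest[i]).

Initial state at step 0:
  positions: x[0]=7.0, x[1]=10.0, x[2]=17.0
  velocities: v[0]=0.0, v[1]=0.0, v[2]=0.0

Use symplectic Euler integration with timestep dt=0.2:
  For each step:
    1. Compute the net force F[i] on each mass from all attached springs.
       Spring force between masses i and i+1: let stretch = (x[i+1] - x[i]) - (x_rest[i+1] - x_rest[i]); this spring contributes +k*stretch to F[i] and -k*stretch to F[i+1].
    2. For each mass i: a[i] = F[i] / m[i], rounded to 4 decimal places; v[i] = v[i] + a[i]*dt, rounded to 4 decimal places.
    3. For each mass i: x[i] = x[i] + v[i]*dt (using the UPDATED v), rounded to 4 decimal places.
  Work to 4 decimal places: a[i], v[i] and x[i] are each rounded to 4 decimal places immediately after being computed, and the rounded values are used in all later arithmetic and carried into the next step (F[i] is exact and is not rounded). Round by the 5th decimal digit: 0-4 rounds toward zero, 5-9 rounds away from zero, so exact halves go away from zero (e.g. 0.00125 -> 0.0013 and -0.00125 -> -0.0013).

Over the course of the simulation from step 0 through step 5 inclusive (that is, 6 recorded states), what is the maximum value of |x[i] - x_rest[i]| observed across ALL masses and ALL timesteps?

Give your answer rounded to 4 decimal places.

Answer: 2.7535

Derivation:
Step 0: x=[7.0000 10.0000 17.0000] v=[0.0000 0.0000 0.0000]
Step 1: x=[6.6800 10.6400 16.6800] v=[-1.6000 3.2000 -1.6000]
Step 2: x=[6.1936 11.6128 16.1936] v=[-2.4320 4.8640 -2.4320]
Step 3: x=[5.7743 12.4515 15.7743] v=[-2.0966 4.1933 -2.0966]
Step 4: x=[5.6233 12.7535 15.6233] v=[-0.7548 1.5098 -0.7548]
Step 5: x=[5.8132 12.3738 15.8132] v=[0.9494 -1.8985 0.9494]
Max displacement = 2.7535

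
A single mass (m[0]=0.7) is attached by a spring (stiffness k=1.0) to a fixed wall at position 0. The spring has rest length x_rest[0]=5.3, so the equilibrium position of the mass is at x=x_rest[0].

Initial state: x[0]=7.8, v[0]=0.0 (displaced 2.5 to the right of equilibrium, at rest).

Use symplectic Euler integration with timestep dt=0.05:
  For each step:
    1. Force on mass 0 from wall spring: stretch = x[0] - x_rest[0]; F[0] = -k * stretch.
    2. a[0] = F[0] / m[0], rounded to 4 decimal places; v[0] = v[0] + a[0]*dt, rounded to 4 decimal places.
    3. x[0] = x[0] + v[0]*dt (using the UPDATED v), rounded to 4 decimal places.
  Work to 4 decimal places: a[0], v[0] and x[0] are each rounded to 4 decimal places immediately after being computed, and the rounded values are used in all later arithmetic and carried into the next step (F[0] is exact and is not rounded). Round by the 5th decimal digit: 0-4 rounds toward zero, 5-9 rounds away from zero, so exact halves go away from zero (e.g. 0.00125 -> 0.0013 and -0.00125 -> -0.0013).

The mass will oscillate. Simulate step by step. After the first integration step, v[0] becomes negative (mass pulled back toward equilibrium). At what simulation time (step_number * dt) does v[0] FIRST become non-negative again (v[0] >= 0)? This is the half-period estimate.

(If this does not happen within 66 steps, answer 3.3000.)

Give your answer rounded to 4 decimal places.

Step 0: x=[7.8000] v=[0.0000]
Step 1: x=[7.7911] v=[-0.1786]
Step 2: x=[7.7733] v=[-0.3565]
Step 3: x=[7.7466] v=[-0.5332]
Step 4: x=[7.7112] v=[-0.7080]
Step 5: x=[7.6672] v=[-0.8802]
Step 6: x=[7.6147] v=[-1.0493]
Step 7: x=[7.5540] v=[-1.2146]
Step 8: x=[7.4852] v=[-1.3756]
Step 9: x=[7.4086] v=[-1.5317]
Step 10: x=[7.3245] v=[-1.6823]
Step 11: x=[7.2332] v=[-1.8269]
Step 12: x=[7.1350] v=[-1.9650]
Step 13: x=[7.0302] v=[-2.0961]
Step 14: x=[6.9192] v=[-2.2197]
Step 15: x=[6.8024] v=[-2.3354]
Step 16: x=[6.6803] v=[-2.4427]
Step 17: x=[6.5532] v=[-2.5413]
Step 18: x=[6.4217] v=[-2.6308]
Step 19: x=[6.2862] v=[-2.7109]
Step 20: x=[6.1471] v=[-2.7813]
Step 21: x=[6.0050] v=[-2.8418]
Step 22: x=[5.8604] v=[-2.8922]
Step 23: x=[5.7138] v=[-2.9322]
Step 24: x=[5.5657] v=[-2.9618]
Step 25: x=[5.4167] v=[-2.9808]
Step 26: x=[5.2672] v=[-2.9891]
Step 27: x=[5.1179] v=[-2.9868]
Step 28: x=[4.9692] v=[-2.9738]
Step 29: x=[4.8217] v=[-2.9502]
Step 30: x=[4.6759] v=[-2.9160]
Step 31: x=[4.5323] v=[-2.8714]
Step 32: x=[4.3915] v=[-2.8166]
Step 33: x=[4.2539] v=[-2.7517]
Step 34: x=[4.1201] v=[-2.6770]
Step 35: x=[3.9905] v=[-2.5927]
Step 36: x=[3.8655] v=[-2.4992]
Step 37: x=[3.7457] v=[-2.3967]
Step 38: x=[3.6314] v=[-2.2857]
Step 39: x=[3.5231] v=[-2.1665]
Step 40: x=[3.4211] v=[-2.0396]
Step 41: x=[3.3258] v=[-1.9054]
Step 42: x=[3.2376] v=[-1.7644]
Step 43: x=[3.1567] v=[-1.6171]
Step 44: x=[3.0835] v=[-1.4640]
Step 45: x=[3.0182] v=[-1.3057]
Step 46: x=[2.9611] v=[-1.1427]
Step 47: x=[2.9123] v=[-0.9756]
Step 48: x=[2.8720] v=[-0.8051]
Step 49: x=[2.8404] v=[-0.6317]
Step 50: x=[2.8176] v=[-0.4560]
Step 51: x=[2.8037] v=[-0.2787]
Step 52: x=[2.7987] v=[-0.1004]
Step 53: x=[2.8026] v=[0.0783]
First v>=0 after going negative at step 53, time=2.6500

Answer: 2.6500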